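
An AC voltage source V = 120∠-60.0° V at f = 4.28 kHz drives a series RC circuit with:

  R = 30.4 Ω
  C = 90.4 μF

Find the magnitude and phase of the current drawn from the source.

Step 1 — Angular frequency: ω = 2π·f = 2π·4280 = 2.689e+04 rad/s.
Step 2 — Component impedances:
  R: Z = R = 30.4 Ω
  C: Z = 1/(jωC) = -j/(ω·C) = 0 - j0.4113 Ω
Step 3 — Series combination: Z_total = R + C = 30.4 - j0.4113 Ω = 30.4∠-0.8° Ω.
Step 4 — Source phasor: V = 120∠-60.0° V = 60 - j103.9 V.
Step 5 — Ohm's law: I = V / Z_total = (60 - j103.9) / (30.4 - j0.4113) = 2.02 - j3.391 A.
Step 6 — Convert to polar: |I| = 3.947 A, ∠I = -59.2°.

I = 3.947∠-59.2° A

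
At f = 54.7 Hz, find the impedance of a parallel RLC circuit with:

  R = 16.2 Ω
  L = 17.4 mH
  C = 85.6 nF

Step 1 — Angular frequency: ω = 2π·f = 2π·54.7 = 343.7 rad/s.
Step 2 — Component impedances:
  R: Z = R = 16.2 Ω
  L: Z = jωL = j·343.7·0.0174 = 0 + j5.98 Ω
  C: Z = 1/(jωC) = -j/(ω·C) = 0 - j3.399e+04 Ω
Step 3 — Parallel combination: 1/Z_total = 1/R + 1/L + 1/C; Z_total = 1.943 + j5.264 Ω = 5.611∠69.7° Ω.

Z = 1.943 + j5.264 Ω = 5.611∠69.7° Ω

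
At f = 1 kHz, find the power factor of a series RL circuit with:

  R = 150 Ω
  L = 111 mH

Step 1 — Angular frequency: ω = 2π·f = 2π·1000 = 6283 rad/s.
Step 2 — Component impedances:
  R: Z = R = 150 Ω
  L: Z = jωL = j·6283·0.111 = 0 + j697.4 Ω
Step 3 — Series combination: Z_total = R + L = 150 + j697.4 Ω = 713.4∠77.9° Ω.
Step 4 — Power factor: PF = cos(φ) = Re(Z)/|Z| = 150/713.4 = 0.2103.
Step 5 — Type: Im(Z) = 697.4 ⇒ lagging (phase φ = 77.9°).

PF = 0.2103 (lagging, φ = 77.9°)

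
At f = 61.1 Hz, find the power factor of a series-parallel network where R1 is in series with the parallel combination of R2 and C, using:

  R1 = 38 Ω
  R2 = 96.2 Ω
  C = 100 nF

Step 1 — Angular frequency: ω = 2π·f = 2π·61.1 = 383.9 rad/s.
Step 2 — Component impedances:
  R1: Z = R = 38 Ω
  R2: Z = R = 96.2 Ω
  C: Z = 1/(jωC) = -j/(ω·C) = 0 - j2.605e+04 Ω
Step 3 — Parallel branch: R2 || C = 1/(1/R2 + 1/C) = 96.2 - j0.3553 Ω.
Step 4 — Series with R1: Z_total = R1 + (R2 || C) = 134.2 - j0.3553 Ω = 134.2∠-0.2° Ω.
Step 5 — Power factor: PF = cos(φ) = Re(Z)/|Z| = 134.2/134.2 = 1.
Step 6 — Type: Im(Z) = -0.3553 ⇒ leading (phase φ = -0.2°).

PF = 1 (leading, φ = -0.2°)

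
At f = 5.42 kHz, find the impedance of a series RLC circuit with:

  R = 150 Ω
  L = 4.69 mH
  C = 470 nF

Step 1 — Angular frequency: ω = 2π·f = 2π·5420 = 3.405e+04 rad/s.
Step 2 — Component impedances:
  R: Z = R = 150 Ω
  L: Z = jωL = j·3.405e+04·0.00469 = 0 + j159.7 Ω
  C: Z = 1/(jωC) = -j/(ω·C) = 0 - j62.48 Ω
Step 3 — Series combination: Z_total = R + L + C = 150 + j97.24 Ω = 178.8∠33.0° Ω.

Z = 150 + j97.24 Ω = 178.8∠33.0° Ω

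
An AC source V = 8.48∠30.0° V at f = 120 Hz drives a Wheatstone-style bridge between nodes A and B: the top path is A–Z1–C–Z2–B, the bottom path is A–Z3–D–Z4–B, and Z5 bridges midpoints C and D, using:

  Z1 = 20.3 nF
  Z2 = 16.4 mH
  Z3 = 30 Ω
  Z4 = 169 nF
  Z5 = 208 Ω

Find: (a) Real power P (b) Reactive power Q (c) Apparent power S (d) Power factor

Step 1 — Angular frequency: ω = 2π·f = 2π·120 = 754 rad/s.
Step 2 — Component impedances:
  Z1: Z = 1/(jωC) = -j/(ω·C) = 0 - j6.533e+04 Ω
  Z2: Z = jωL = j·754·0.0164 = 0 + j12.37 Ω
  Z3: Z = R = 30 Ω
  Z4: Z = 1/(jωC) = -j/(ω·C) = 0 - j7848 Ω
  Z5: Z = R = 208 Ω
Step 3 — Bridge requires nodal analysis (the Z5 bridge couples midpoints C and D, so the two paths cannot be reduced to a simple series/parallel combination). Setting node B to ground and injecting 1 A at node A, the 3-node admittance system at A, C, D solves to V_A = Z_AB = 238.5 + j5.982 Ω = 238.5∠1.4° Ω.
Step 4 — Source phasor: V = 8.48∠30.0° V = 7.344 + j4.24 V.
Step 5 — Current: I = V / Z = 0.03122 + j0.017 A = 0.03555∠28.6° A.
Step 6 — Complex power: S = V·I* = 0.3014 + j0.00756 VA.
Step 7 — Real power: P = Re(S) = 0.3014 W.
Step 8 — Reactive power: Q = Im(S) = 0.00756 VAR.
Step 9 — Apparent power: |S| = 0.3015 VA.
Step 10 — Power factor: PF = P/|S| = 0.9997 (lagging).

(a) P = 0.3014 W  (b) Q = 0.00756 VAR  (c) S = 0.3015 VA  (d) PF = 0.9997 (lagging)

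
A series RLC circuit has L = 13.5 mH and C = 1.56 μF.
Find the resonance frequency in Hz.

Step 1 — Resonance condition Im(Z)=0 gives ω₀ = 1/√(LC).
Step 2 — ω₀ = 1/√(0.0135·1.56e-06) = 6891 rad/s.
Step 3 — f₀ = ω₀/(2π) = 1097 Hz.

f₀ = 1097 Hz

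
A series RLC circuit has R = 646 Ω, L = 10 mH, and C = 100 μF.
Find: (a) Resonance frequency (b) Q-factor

Step 1 — Resonance condition Im(Z)=0 gives ω₀ = 1/√(LC).
Step 2 — ω₀ = 1/√(0.01·0.0001) = 1000 rad/s.
Step 3 — f₀ = ω₀/(2π) = 159.2 Hz.
Step 4 — Series Q: Q = ω₀L/R = 1000·0.01/646 = 0.01548.

(a) f₀ = 159.2 Hz  (b) Q = 0.01548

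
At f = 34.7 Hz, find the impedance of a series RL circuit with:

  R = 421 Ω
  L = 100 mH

Step 1 — Angular frequency: ω = 2π·f = 2π·34.7 = 218 rad/s.
Step 2 — Component impedances:
  R: Z = R = 421 Ω
  L: Z = jωL = j·218·0.1 = 0 + j21.8 Ω
Step 3 — Series combination: Z_total = R + L = 421 + j21.8 Ω = 421.6∠3.0° Ω.

Z = 421 + j21.8 Ω = 421.6∠3.0° Ω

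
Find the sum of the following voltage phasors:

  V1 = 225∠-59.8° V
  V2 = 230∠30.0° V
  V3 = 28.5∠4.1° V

Step 1 — Convert each phasor to rectangular form:
  V1 = 225·(cos(-59.8°) + j·sin(-59.8°)) = 113.2 - j194.5 V
  V2 = 230·(cos(30.0°) + j·sin(30.0°)) = 199.2 + j115 V
  V3 = 28.5·(cos(4.1°) + j·sin(4.1°)) = 28.43 + j2.038 V
Step 2 — Sum components: V_total = 340.8 - j77.42 V.
Step 3 — Convert to polar: |V_total| = 349.5 V, ∠V_total = -12.8°.

V_total = 349.5∠-12.8° V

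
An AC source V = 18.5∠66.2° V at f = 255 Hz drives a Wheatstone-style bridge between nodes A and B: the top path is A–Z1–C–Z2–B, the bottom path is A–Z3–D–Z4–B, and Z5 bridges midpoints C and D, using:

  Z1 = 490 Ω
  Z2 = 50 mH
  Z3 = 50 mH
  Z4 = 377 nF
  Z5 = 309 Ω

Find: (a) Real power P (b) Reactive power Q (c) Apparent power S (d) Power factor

Step 1 — Angular frequency: ω = 2π·f = 2π·255 = 1602 rad/s.
Step 2 — Component impedances:
  Z1: Z = R = 490 Ω
  Z2: Z = jωL = j·1602·0.05 = 0 + j80.11 Ω
  Z3: Z = jωL = j·1602·0.05 = 0 + j80.11 Ω
  Z4: Z = 1/(jωC) = -j/(ω·C) = 0 - j1656 Ω
  Z5: Z = R = 309 Ω
Step 3 — Bridge requires nodal analysis (the Z5 bridge couples midpoints C and D, so the two paths cannot be reduced to a simple series/parallel combination). Setting node B to ground and injecting 1 A at node A, the 3-node admittance system at A, C, D solves to V_A = Z_AB = 204.6 + j88.36 Ω = 222.8∠23.4° Ω.
Step 4 — Source phasor: V = 18.5∠66.2° V = 7.466 + j16.93 V.
Step 5 — Current: I = V / Z = 0.06088 + j0.05645 A = 0.08302∠42.8° A.
Step 6 — Complex power: S = V·I* = 1.41 + j0.609 VA.
Step 7 — Real power: P = Re(S) = 1.41 W.
Step 8 — Reactive power: Q = Im(S) = 0.609 VAR.
Step 9 — Apparent power: |S| = 1.536 VA.
Step 10 — Power factor: PF = P/|S| = 0.918 (lagging).

(a) P = 1.41 W  (b) Q = 0.609 VAR  (c) S = 1.536 VA  (d) PF = 0.918 (lagging)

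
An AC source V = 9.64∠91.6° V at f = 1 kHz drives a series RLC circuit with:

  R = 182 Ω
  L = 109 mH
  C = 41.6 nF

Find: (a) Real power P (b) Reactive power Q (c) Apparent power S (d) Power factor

Step 1 — Angular frequency: ω = 2π·f = 2π·1000 = 6283 rad/s.
Step 2 — Component impedances:
  R: Z = R = 182 Ω
  L: Z = jωL = j·6283·0.109 = 0 + j684.9 Ω
  C: Z = 1/(jωC) = -j/(ω·C) = 0 - j3826 Ω
Step 3 — Series combination: Z_total = R + L + C = 182 - j3141 Ω = 3146∠-86.7° Ω.
Step 4 — Source phasor: V = 9.64∠91.6° V = -0.2692 + j9.636 V.
Step 5 — Current: I = V / Z = -0.003063 + j9.176e-05 A = 0.003064∠178.3° A.
Step 6 — Complex power: S = V·I* = 0.001709 - j0.02949 VA.
Step 7 — Real power: P = Re(S) = 0.001709 W.
Step 8 — Reactive power: Q = Im(S) = -0.02949 VAR.
Step 9 — Apparent power: |S| = 0.02954 VA.
Step 10 — Power factor: PF = P/|S| = 0.05785 (leading).

(a) P = 0.001709 W  (b) Q = -0.02949 VAR  (c) S = 0.02954 VA  (d) PF = 0.05785 (leading)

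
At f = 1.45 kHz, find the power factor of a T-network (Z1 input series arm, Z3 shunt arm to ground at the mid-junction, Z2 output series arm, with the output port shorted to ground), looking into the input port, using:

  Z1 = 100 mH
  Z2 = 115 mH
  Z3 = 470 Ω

Step 1 — Angular frequency: ω = 2π·f = 2π·1450 = 9111 rad/s.
Step 2 — Component impedances:
  Z1: Z = jωL = j·9111·0.1 = 0 + j911.1 Ω
  Z2: Z = jωL = j·9111·0.115 = 0 + j1048 Ω
  Z3: Z = R = 470 Ω
Step 3 — With the output port shorted to ground, the output series arm Z2 runs from the junction to ground; the shunt arm Z3 also runs from the junction to ground. They appear in parallel: Z3 || Z2 = 391.3 + j175.5 Ω.
Step 4 — Series with input arm Z1: Z_in = Z1 + (Z3 || Z2) = 391.3 + j1087 Ω = 1155∠70.2° Ω.
Step 5 — Power factor: PF = cos(φ) = Re(Z)/|Z| = 391.3/1155 = 0.3388.
Step 6 — Type: Im(Z) = 1087 ⇒ lagging (phase φ = 70.2°).

PF = 0.3388 (lagging, φ = 70.2°)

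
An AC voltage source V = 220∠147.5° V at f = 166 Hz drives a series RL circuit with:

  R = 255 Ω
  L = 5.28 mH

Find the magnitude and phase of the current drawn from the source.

Step 1 — Angular frequency: ω = 2π·f = 2π·166 = 1043 rad/s.
Step 2 — Component impedances:
  R: Z = R = 255 Ω
  L: Z = jωL = j·1043·0.00528 = 0 + j5.507 Ω
Step 3 — Series combination: Z_total = R + L = 255 + j5.507 Ω = 255.1∠1.2° Ω.
Step 4 — Source phasor: V = 220∠147.5° V = -185.5 + j118.2 V.
Step 5 — Ohm's law: I = V / Z_total = (-185.5 + j118.2) / (255 + j5.507) = -0.7173 + j0.479 A.
Step 6 — Convert to polar: |I| = 0.8625 A, ∠I = 146.3°.

I = 0.8625∠146.3° A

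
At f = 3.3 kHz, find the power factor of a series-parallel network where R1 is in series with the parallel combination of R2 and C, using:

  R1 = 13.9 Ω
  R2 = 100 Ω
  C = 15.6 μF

Step 1 — Angular frequency: ω = 2π·f = 2π·3300 = 2.073e+04 rad/s.
Step 2 — Component impedances:
  R1: Z = R = 13.9 Ω
  R2: Z = R = 100 Ω
  C: Z = 1/(jωC) = -j/(ω·C) = 0 - j3.092 Ω
Step 3 — Parallel branch: R2 || C = 1/(1/R2 + 1/C) = 0.09549 - j3.089 Ω.
Step 4 — Series with R1: Z_total = R1 + (R2 || C) = 14 - j3.089 Ω = 14.33∠-12.4° Ω.
Step 5 — Power factor: PF = cos(φ) = Re(Z)/|Z| = 13.995/14.332 = 0.9765.
Step 6 — Type: Im(Z) = -3.089 ⇒ leading (phase φ = -12.4°).

PF = 0.9765 (leading, φ = -12.4°)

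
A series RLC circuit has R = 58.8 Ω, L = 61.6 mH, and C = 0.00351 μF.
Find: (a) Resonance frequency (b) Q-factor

Step 1 — Resonance condition Im(Z)=0 gives ω₀ = 1/√(LC).
Step 2 — ω₀ = 1/√(0.0616·3.51e-09) = 6.801e+04 rad/s.
Step 3 — f₀ = ω₀/(2π) = 1.082e+04 Hz.
Step 4 — Series Q: Q = ω₀L/R = 6.801e+04·0.0616/58.8 = 71.25.

(a) f₀ = 1.082e+04 Hz  (b) Q = 71.25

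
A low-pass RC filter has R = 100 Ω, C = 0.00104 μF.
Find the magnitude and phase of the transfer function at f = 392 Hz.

Step 1 — Angular frequency: ω = 2π·392 = 2463 rad/s.
Step 2 — Transfer function: H(jω) = 1/(1 + jωRC).
Step 3 — Denominator: 1 + jωRC = 1 + j·2463·100·1.04e-09 = 1 + j0.0002562.
Step 4 — H = 1 - j0.0002562.
Step 5 — Magnitude: |H| = 1 (-0.0 dB); phase: φ = -0.0°.

|H| = 1 (-0.0 dB), φ = -0.0°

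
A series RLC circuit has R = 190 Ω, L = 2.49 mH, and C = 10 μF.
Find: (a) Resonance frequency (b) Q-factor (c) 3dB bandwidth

Step 1 — Resonance condition Im(Z)=0 gives ω₀ = 1/√(LC).
Step 2 — ω₀ = 1/√(0.00249·1e-05) = 6337 rad/s.
Step 3 — f₀ = ω₀/(2π) = 1009 Hz.
Step 4 — Series Q: Q = ω₀L/R = 6337·0.00249/190 = 0.08305.
Step 5 — 3dB bandwidth: Δω = ω₀/Q = 7.631e+04 rad/s; BW = Δω/(2π) = 1.214e+04 Hz.

(a) f₀ = 1009 Hz  (b) Q = 0.08305  (c) BW = 1.214e+04 Hz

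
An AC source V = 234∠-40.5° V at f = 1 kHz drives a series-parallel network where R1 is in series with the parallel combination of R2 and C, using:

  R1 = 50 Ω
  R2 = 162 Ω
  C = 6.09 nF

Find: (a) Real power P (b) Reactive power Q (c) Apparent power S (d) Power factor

Step 1 — Angular frequency: ω = 2π·f = 2π·1000 = 6283 rad/s.
Step 2 — Component impedances:
  R1: Z = R = 50 Ω
  R2: Z = R = 162 Ω
  C: Z = 1/(jωC) = -j/(ω·C) = 0 - j2.613e+04 Ω
Step 3 — Parallel branch: R2 || C = 1/(1/R2 + 1/C) = 162 - j1.004 Ω.
Step 4 — Series with R1: Z_total = R1 + (R2 || C) = 212 - j1.004 Ω = 212∠-0.3° Ω.
Step 5 — Source phasor: V = 234∠-40.5° V = 177.9 - j152 V.
Step 6 — Current: I = V / Z = 0.8427 - j0.7129 A = 1.104∠-40.2° A.
Step 7 — Complex power: S = V·I* = 258.3 - j1.223 VA.
Step 8 — Real power: P = Re(S) = 258.3 W.
Step 9 — Reactive power: Q = Im(S) = -1.223 VAR.
Step 10 — Apparent power: |S| = 258.3 VA.
Step 11 — Power factor: PF = P/|S| = 1 (leading).

(a) P = 258.3 W  (b) Q = -1.223 VAR  (c) S = 258.3 VA  (d) PF = 1 (leading)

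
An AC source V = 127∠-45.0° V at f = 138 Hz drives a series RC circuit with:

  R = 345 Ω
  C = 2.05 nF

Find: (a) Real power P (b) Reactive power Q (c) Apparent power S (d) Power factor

Step 1 — Angular frequency: ω = 2π·f = 2π·138 = 867.1 rad/s.
Step 2 — Component impedances:
  R: Z = R = 345 Ω
  C: Z = 1/(jωC) = -j/(ω·C) = 0 - j5.626e+05 Ω
Step 3 — Series combination: Z_total = R + C = 345 - j5.626e+05 Ω = 5.626e+05∠-90.0° Ω.
Step 4 — Source phasor: V = 127∠-45.0° V = 89.8 - j89.8 V.
Step 5 — Current: I = V / Z = 0.0001597 + j0.0001595 A = 0.0002257∠45.0° A.
Step 6 — Complex power: S = V·I* = 1.758e-05 - j0.02867 VA.
Step 7 — Real power: P = Re(S) = 1.758e-05 W.
Step 8 — Reactive power: Q = Im(S) = -0.02867 VAR.
Step 9 — Apparent power: |S| = 0.02867 VA.
Step 10 — Power factor: PF = P/|S| = 0.0006132 (leading).

(a) P = 1.758e-05 W  (b) Q = -0.02867 VAR  (c) S = 0.02867 VA  (d) PF = 0.0006132 (leading)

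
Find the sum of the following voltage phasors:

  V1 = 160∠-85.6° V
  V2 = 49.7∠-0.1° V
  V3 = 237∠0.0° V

Step 1 — Convert each phasor to rectangular form:
  V1 = 160·(cos(-85.6°) + j·sin(-85.6°)) = 12.28 - j159.5 V
  V2 = 49.7·(cos(-0.1°) + j·sin(-0.1°)) = 49.7 - j0.08674 V
  V3 = 237·(cos(0.0°) + j·sin(0.0°)) = 237 V
Step 2 — Sum components: V_total = 299 - j159.6 V.
Step 3 — Convert to polar: |V_total| = 338.9 V, ∠V_total = -28.1°.

V_total = 338.9∠-28.1° V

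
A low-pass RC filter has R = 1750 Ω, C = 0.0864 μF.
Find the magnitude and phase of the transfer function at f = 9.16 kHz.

Step 1 — Angular frequency: ω = 2π·9160 = 5.755e+04 rad/s.
Step 2 — Transfer function: H(jω) = 1/(1 + jωRC).
Step 3 — Denominator: 1 + jωRC = 1 + j·5.755e+04·1750·8.64e-08 = 1 + j8.702.
Step 4 — H = 0.01303 - j0.1134.
Step 5 — Magnitude: |H| = 0.1142 (-18.8 dB); phase: φ = -83.4°.

|H| = 0.1142 (-18.8 dB), φ = -83.4°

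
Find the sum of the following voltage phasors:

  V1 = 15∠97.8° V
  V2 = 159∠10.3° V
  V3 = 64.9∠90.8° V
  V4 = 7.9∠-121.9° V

Step 1 — Convert each phasor to rectangular form:
  V1 = 15·(cos(97.8°) + j·sin(97.8°)) = -2.036 + j14.86 V
  V2 = 159·(cos(10.3°) + j·sin(10.3°)) = 156.4 + j28.43 V
  V3 = 64.9·(cos(90.8°) + j·sin(90.8°)) = -0.9061 + j64.89 V
  V4 = 7.9·(cos(-121.9°) + j·sin(-121.9°)) = -4.175 - j6.707 V
Step 2 — Sum components: V_total = 149.3 + j101.5 V.
Step 3 — Convert to polar: |V_total| = 180.5 V, ∠V_total = 34.2°.

V_total = 180.5∠34.2° V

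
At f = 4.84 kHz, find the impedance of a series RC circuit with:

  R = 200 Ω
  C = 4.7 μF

Step 1 — Angular frequency: ω = 2π·f = 2π·4840 = 3.041e+04 rad/s.
Step 2 — Component impedances:
  R: Z = R = 200 Ω
  C: Z = 1/(jωC) = -j/(ω·C) = 0 - j6.996 Ω
Step 3 — Series combination: Z_total = R + C = 200 - j6.996 Ω = 200.1∠-2.0° Ω.

Z = 200 - j6.996 Ω = 200.1∠-2.0° Ω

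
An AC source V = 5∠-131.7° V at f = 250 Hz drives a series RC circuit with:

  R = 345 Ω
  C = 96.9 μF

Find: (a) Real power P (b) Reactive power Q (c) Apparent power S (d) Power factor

Step 1 — Angular frequency: ω = 2π·f = 2π·250 = 1571 rad/s.
Step 2 — Component impedances:
  R: Z = R = 345 Ω
  C: Z = 1/(jωC) = -j/(ω·C) = 0 - j6.57 Ω
Step 3 — Series combination: Z_total = R + C = 345 - j6.57 Ω = 345.1∠-1.1° Ω.
Step 4 — Source phasor: V = 5∠-131.7° V = -3.326 - j3.733 V.
Step 5 — Current: I = V / Z = -0.009432 - j0.011 A = 0.01449∠-130.6° A.
Step 6 — Complex power: S = V·I* = 0.07244 - j0.001379 VA.
Step 7 — Real power: P = Re(S) = 0.07244 W.
Step 8 — Reactive power: Q = Im(S) = -0.001379 VAR.
Step 9 — Apparent power: |S| = 0.07245 VA.
Step 10 — Power factor: PF = P/|S| = 0.9998 (leading).

(a) P = 0.07244 W  (b) Q = -0.001379 VAR  (c) S = 0.07245 VA  (d) PF = 0.9998 (leading)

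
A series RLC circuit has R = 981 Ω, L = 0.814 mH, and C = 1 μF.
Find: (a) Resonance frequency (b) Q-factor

Step 1 — Resonance condition Im(Z)=0 gives ω₀ = 1/√(LC).
Step 2 — ω₀ = 1/√(0.000814·1e-06) = 3.505e+04 rad/s.
Step 3 — f₀ = ω₀/(2π) = 5578 Hz.
Step 4 — Series Q: Q = ω₀L/R = 3.505e+04·0.000814/981 = 0.02908.

(a) f₀ = 5578 Hz  (b) Q = 0.02908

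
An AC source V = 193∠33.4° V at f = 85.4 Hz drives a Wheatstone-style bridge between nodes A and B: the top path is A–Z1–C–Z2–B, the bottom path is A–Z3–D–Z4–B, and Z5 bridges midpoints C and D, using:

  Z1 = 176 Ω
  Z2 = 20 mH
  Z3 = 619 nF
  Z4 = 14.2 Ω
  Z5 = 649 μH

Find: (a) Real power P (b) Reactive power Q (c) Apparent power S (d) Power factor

Step 1 — Angular frequency: ω = 2π·f = 2π·85.4 = 536.6 rad/s.
Step 2 — Component impedances:
  Z1: Z = R = 176 Ω
  Z2: Z = jωL = j·536.6·0.02 = 0 + j10.73 Ω
  Z3: Z = 1/(jωC) = -j/(ω·C) = 0 - j3011 Ω
  Z4: Z = R = 14.2 Ω
  Z5: Z = jωL = j·536.6·0.000649 = 0 + j0.3482 Ω
Step 3 — Bridge requires nodal analysis (the Z5 bridge couples midpoints C and D, so the two paths cannot be reduced to a simple series/parallel combination). Setting node B to ground and injecting 1 A at node A, the 3-node admittance system at A, C, D solves to V_A = Z_AB = 180.5 - j3.438 Ω = 180.5∠-1.1° Ω.
Step 4 — Source phasor: V = 193∠33.4° V = 161.1 + j106.2 V.
Step 5 — Current: I = V / Z = 0.8813 + j0.6055 A = 1.069∠34.5° A.
Step 6 — Complex power: S = V·I* = 206.3 - j3.931 VA.
Step 7 — Real power: P = Re(S) = 206.3 W.
Step 8 — Reactive power: Q = Im(S) = -3.931 VAR.
Step 9 — Apparent power: |S| = 206.4 VA.
Step 10 — Power factor: PF = P/|S| = 0.9998 (leading).

(a) P = 206.3 W  (b) Q = -3.931 VAR  (c) S = 206.4 VA  (d) PF = 0.9998 (leading)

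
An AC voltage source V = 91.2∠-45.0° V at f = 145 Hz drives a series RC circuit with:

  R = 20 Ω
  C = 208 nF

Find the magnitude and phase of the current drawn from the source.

Step 1 — Angular frequency: ω = 2π·f = 2π·145 = 911.1 rad/s.
Step 2 — Component impedances:
  R: Z = R = 20 Ω
  C: Z = 1/(jωC) = -j/(ω·C) = 0 - j5277 Ω
Step 3 — Series combination: Z_total = R + C = 20 - j5277 Ω = 5277∠-89.8° Ω.
Step 4 — Source phasor: V = 91.2∠-45.0° V = 64.49 - j64.49 V.
Step 5 — Ohm's law: I = V / Z_total = (64.49 - j64.49) / (20 - j5277) = 0.01227 + j0.01217 A.
Step 6 — Convert to polar: |I| = 0.01728 A, ∠I = 44.8°.

I = 0.01728∠44.8° A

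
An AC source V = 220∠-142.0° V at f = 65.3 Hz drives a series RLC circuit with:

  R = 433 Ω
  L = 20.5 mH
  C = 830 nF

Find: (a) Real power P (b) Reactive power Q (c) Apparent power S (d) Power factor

Step 1 — Angular frequency: ω = 2π·f = 2π·65.3 = 410.3 rad/s.
Step 2 — Component impedances:
  R: Z = R = 433 Ω
  L: Z = jωL = j·410.3·0.0205 = 0 + j8.411 Ω
  C: Z = 1/(jωC) = -j/(ω·C) = 0 - j2936 Ω
Step 3 — Series combination: Z_total = R + L + C = 433 - j2928 Ω = 2960∠-81.6° Ω.
Step 4 — Source phasor: V = 220∠-142.0° V = -173.4 - j135.4 V.
Step 5 — Current: I = V / Z = 0.0367 - j0.06463 A = 0.07433∠-60.4° A.
Step 6 — Complex power: S = V·I* = 2.392 - j16.18 VA.
Step 7 — Real power: P = Re(S) = 2.392 W.
Step 8 — Reactive power: Q = Im(S) = -16.18 VAR.
Step 9 — Apparent power: |S| = 16.35 VA.
Step 10 — Power factor: PF = P/|S| = 0.1463 (leading).

(a) P = 2.392 W  (b) Q = -16.18 VAR  (c) S = 16.35 VA  (d) PF = 0.1463 (leading)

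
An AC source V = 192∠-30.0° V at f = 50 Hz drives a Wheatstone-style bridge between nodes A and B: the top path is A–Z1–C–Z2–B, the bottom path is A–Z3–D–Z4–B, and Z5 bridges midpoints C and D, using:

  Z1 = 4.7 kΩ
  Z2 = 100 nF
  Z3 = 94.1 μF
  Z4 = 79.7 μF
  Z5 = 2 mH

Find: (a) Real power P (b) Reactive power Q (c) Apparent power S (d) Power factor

Step 1 — Angular frequency: ω = 2π·f = 2π·50 = 314.2 rad/s.
Step 2 — Component impedances:
  Z1: Z = R = 4700 Ω
  Z2: Z = 1/(jωC) = -j/(ω·C) = 0 - j3.183e+04 Ω
  Z3: Z = 1/(jωC) = -j/(ω·C) = 0 - j33.83 Ω
  Z4: Z = 1/(jωC) = -j/(ω·C) = 0 - j39.94 Ω
  Z5: Z = jωL = j·314.2·0.002 = 0 + j0.6283 Ω
Step 3 — Bridge requires nodal analysis (the Z5 bridge couples midpoints C and D, so the two paths cannot be reduced to a simple series/parallel combination). Setting node B to ground and injecting 1 A at node A, the 3-node admittance system at A, C, D solves to V_A = Z_AB = 0.2434 - j73.71 Ω = 73.71∠-89.8° Ω.
Step 4 — Source phasor: V = 192∠-30.0° V = 166.3 - j96 V.
Step 5 — Current: I = V / Z = 1.31 + j2.251 A = 2.605∠59.8° A.
Step 6 — Complex power: S = V·I* = 1.652 - j500.1 VA.
Step 7 — Real power: P = Re(S) = 1.652 W.
Step 8 — Reactive power: Q = Im(S) = -500.1 VAR.
Step 9 — Apparent power: |S| = 500.1 VA.
Step 10 — Power factor: PF = P/|S| = 0.003302 (leading).

(a) P = 1.652 W  (b) Q = -500.1 VAR  (c) S = 500.1 VA  (d) PF = 0.003302 (leading)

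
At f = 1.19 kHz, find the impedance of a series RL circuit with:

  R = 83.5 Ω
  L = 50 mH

Step 1 — Angular frequency: ω = 2π·f = 2π·1190 = 7477 rad/s.
Step 2 — Component impedances:
  R: Z = R = 83.5 Ω
  L: Z = jωL = j·7477·0.05 = 0 + j373.8 Ω
Step 3 — Series combination: Z_total = R + L = 83.5 + j373.8 Ω = 383.1∠77.4° Ω.

Z = 83.5 + j373.8 Ω = 383.1∠77.4° Ω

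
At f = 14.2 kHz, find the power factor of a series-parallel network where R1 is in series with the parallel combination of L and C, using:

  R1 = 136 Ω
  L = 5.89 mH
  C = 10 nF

Step 1 — Angular frequency: ω = 2π·f = 2π·1.42e+04 = 8.922e+04 rad/s.
Step 2 — Component impedances:
  R1: Z = R = 136 Ω
  L: Z = jωL = j·8.922e+04·0.00589 = 0 + j525.5 Ω
  C: Z = 1/(jωC) = -j/(ω·C) = 0 - j1121 Ω
Step 3 — Parallel branch: L || C = 1/(1/L + 1/C) = 0 + j989.4 Ω.
Step 4 — Series with R1: Z_total = R1 + (L || C) = 136 + j989.4 Ω = 998.7∠82.2° Ω.
Step 5 — Power factor: PF = cos(φ) = Re(Z)/|Z| = 136/998.7 = 0.1362.
Step 6 — Type: Im(Z) = 989.4 ⇒ lagging (phase φ = 82.2°).

PF = 0.1362 (lagging, φ = 82.2°)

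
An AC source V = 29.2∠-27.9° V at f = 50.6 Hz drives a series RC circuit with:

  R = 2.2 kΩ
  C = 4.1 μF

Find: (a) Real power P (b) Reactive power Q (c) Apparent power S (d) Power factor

Step 1 — Angular frequency: ω = 2π·f = 2π·50.6 = 317.9 rad/s.
Step 2 — Component impedances:
  R: Z = R = 2200 Ω
  C: Z = 1/(jωC) = -j/(ω·C) = 0 - j767.2 Ω
Step 3 — Series combination: Z_total = R + C = 2200 - j767.2 Ω = 2330∠-19.2° Ω.
Step 4 — Source phasor: V = 29.2∠-27.9° V = 25.81 - j13.66 V.
Step 5 — Current: I = V / Z = 0.01239 - j0.00189 A = 0.01253∠-8.7° A.
Step 6 — Complex power: S = V·I* = 0.3455 - j0.1205 VA.
Step 7 — Real power: P = Re(S) = 0.3455 W.
Step 8 — Reactive power: Q = Im(S) = -0.1205 VAR.
Step 9 — Apparent power: |S| = 0.366 VA.
Step 10 — Power factor: PF = P/|S| = 0.9442 (leading).

(a) P = 0.3455 W  (b) Q = -0.1205 VAR  (c) S = 0.366 VA  (d) PF = 0.9442 (leading)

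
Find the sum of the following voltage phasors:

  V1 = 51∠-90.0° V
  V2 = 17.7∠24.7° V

Step 1 — Convert each phasor to rectangular form:
  V1 = 51·(cos(-90.0°) + j·sin(-90.0°)) = 0 - j51 V
  V2 = 17.7·(cos(24.7°) + j·sin(24.7°)) = 16.08 + j7.396 V
Step 2 — Sum components: V_total = 16.08 - j43.6 V.
Step 3 — Convert to polar: |V_total| = 46.47 V, ∠V_total = -69.8°.

V_total = 46.47∠-69.8° V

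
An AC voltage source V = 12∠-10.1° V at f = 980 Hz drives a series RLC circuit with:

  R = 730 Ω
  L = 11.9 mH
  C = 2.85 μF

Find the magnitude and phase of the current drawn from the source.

Step 1 — Angular frequency: ω = 2π·f = 2π·980 = 6158 rad/s.
Step 2 — Component impedances:
  R: Z = R = 730 Ω
  L: Z = jωL = j·6158·0.0119 = 0 + j73.27 Ω
  C: Z = 1/(jωC) = -j/(ω·C) = 0 - j56.98 Ω
Step 3 — Series combination: Z_total = R + L + C = 730 + j16.29 Ω = 730.2∠1.3° Ω.
Step 4 — Source phasor: V = 12∠-10.1° V = 11.81 - j2.104 V.
Step 5 — Ohm's law: I = V / Z_total = (11.81 - j2.104) / (730 + j16.29) = 0.01611 - j0.003242 A.
Step 6 — Convert to polar: |I| = 0.01643 A, ∠I = -11.4°.

I = 0.01643∠-11.4° A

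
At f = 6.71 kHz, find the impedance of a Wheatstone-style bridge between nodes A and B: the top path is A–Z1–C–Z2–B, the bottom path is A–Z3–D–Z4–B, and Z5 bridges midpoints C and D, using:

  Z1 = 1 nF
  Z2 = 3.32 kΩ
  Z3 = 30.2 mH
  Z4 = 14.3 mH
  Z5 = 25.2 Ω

Step 1 — Angular frequency: ω = 2π·f = 2π·6710 = 4.216e+04 rad/s.
Step 2 — Component impedances:
  Z1: Z = 1/(jωC) = -j/(ω·C) = 0 - j2.372e+04 Ω
  Z2: Z = R = 3320 Ω
  Z3: Z = jωL = j·4.216e+04·0.0302 = 0 + j1273 Ω
  Z4: Z = jωL = j·4.216e+04·0.0143 = 0 + j602.9 Ω
  Z5: Z = R = 25.2 Ω
Step 3 — Bridge requires nodal analysis (the Z5 bridge couples midpoints C and D, so the two paths cannot be reduced to a simple series/parallel combination). Setting node B to ground and injecting 1 A at node A, the 3-node admittance system at A, C, D solves to V_A = Z_AB = 105.4 + j1930 Ω = 1933∠86.9° Ω.

Z = 105.4 + j1930 Ω = 1933∠86.9° Ω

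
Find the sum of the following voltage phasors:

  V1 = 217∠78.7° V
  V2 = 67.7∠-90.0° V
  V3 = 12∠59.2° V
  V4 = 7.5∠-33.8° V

Step 1 — Convert each phasor to rectangular form:
  V1 = 217·(cos(78.7°) + j·sin(78.7°)) = 42.52 + j212.8 V
  V2 = 67.7·(cos(-90.0°) + j·sin(-90.0°)) = 0 - j67.7 V
  V3 = 12·(cos(59.2°) + j·sin(59.2°)) = 6.145 + j10.31 V
  V4 = 7.5·(cos(-33.8°) + j·sin(-33.8°)) = 6.232 - j4.172 V
Step 2 — Sum components: V_total = 54.9 + j151.2 V.
Step 3 — Convert to polar: |V_total| = 160.9 V, ∠V_total = 70.0°.

V_total = 160.9∠70.0° V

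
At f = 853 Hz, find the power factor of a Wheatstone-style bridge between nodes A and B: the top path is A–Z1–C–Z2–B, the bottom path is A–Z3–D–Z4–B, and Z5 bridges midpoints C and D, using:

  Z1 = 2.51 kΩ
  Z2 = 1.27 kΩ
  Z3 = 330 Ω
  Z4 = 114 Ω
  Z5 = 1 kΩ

Step 1 — Angular frequency: ω = 2π·f = 2π·853 = 5360 rad/s.
Step 2 — Component impedances:
  Z1: Z = R = 2510 Ω
  Z2: Z = R = 1270 Ω
  Z3: Z = R = 330 Ω
  Z4: Z = R = 114 Ω
  Z5: Z = R = 1000 Ω
Step 3 — Bridge requires nodal analysis (the Z5 bridge couples midpoints C and D, so the two paths cannot be reduced to a simple series/parallel combination). Setting node B to ground and injecting 1 A at node A, the 3-node admittance system at A, C, D solves to V_A = Z_AB = 396.8 Ω = 396.8∠0.0° Ω.
Step 4 — Power factor: PF = cos(φ) = Re(Z)/|Z| = 396.8/396.8 = 1.
Step 5 — Type: Im(Z) = 0 ⇒ unity (phase φ = 0.0°).

PF = 1 (unity, φ = 0.0°)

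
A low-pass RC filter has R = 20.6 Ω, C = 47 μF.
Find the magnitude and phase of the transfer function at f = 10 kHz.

Step 1 — Angular frequency: ω = 2π·1e+04 = 6.283e+04 rad/s.
Step 2 — Transfer function: H(jω) = 1/(1 + jωRC).
Step 3 — Denominator: 1 + jωRC = 1 + j·6.283e+04·20.6·4.7e-05 = 1 + j60.83.
Step 4 — H = 0.0002701 - j0.01643.
Step 5 — Magnitude: |H| = 0.01644 (-35.7 dB); phase: φ = -89.1°.

|H| = 0.01644 (-35.7 dB), φ = -89.1°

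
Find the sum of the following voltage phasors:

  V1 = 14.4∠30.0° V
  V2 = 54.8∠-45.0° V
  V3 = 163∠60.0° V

Step 1 — Convert each phasor to rectangular form:
  V1 = 14.4·(cos(30.0°) + j·sin(30.0°)) = 12.47 + j7.2 V
  V2 = 54.8·(cos(-45.0°) + j·sin(-45.0°)) = 38.75 - j38.75 V
  V3 = 163·(cos(60.0°) + j·sin(60.0°)) = 81.5 + j141.2 V
Step 2 — Sum components: V_total = 132.7 + j109.6 V.
Step 3 — Convert to polar: |V_total| = 172.1 V, ∠V_total = 39.6°.

V_total = 172.1∠39.6° V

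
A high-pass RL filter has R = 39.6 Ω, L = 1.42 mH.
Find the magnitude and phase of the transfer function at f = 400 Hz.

Step 1 — Angular frequency: ω = 2π·400 = 2513 rad/s.
Step 2 — Transfer function: H(jω) = jωL/(R + jωL).
Step 3 — Numerator jωL = j·3.569; denominator R + jωL = 39.6 + j3.569.
Step 4 — H = 0.008057 + j0.0894.
Step 5 — Magnitude: |H| = 0.08976 (-20.9 dB); phase: φ = 84.9°.

|H| = 0.08976 (-20.9 dB), φ = 84.9°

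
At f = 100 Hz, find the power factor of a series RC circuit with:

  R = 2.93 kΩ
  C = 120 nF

Step 1 — Angular frequency: ω = 2π·f = 2π·100 = 628.3 rad/s.
Step 2 — Component impedances:
  R: Z = R = 2930 Ω
  C: Z = 1/(jωC) = -j/(ω·C) = 0 - j1.326e+04 Ω
Step 3 — Series combination: Z_total = R + C = 2930 - j1.326e+04 Ω = 1.358e+04∠-77.5° Ω.
Step 4 — Power factor: PF = cos(φ) = Re(Z)/|Z| = 2930/13583 = 0.2157.
Step 5 — Type: Im(Z) = -1.326e+04 ⇒ leading (phase φ = -77.5°).

PF = 0.2157 (leading, φ = -77.5°)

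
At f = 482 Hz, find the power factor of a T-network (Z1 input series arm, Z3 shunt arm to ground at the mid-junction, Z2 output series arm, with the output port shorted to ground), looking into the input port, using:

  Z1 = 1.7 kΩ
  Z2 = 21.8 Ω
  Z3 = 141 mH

Step 1 — Angular frequency: ω = 2π·f = 2π·482 = 3028 rad/s.
Step 2 — Component impedances:
  Z1: Z = R = 1700 Ω
  Z2: Z = R = 21.8 Ω
  Z3: Z = jωL = j·3028·0.141 = 0 + j427 Ω
Step 3 — With the output port shorted to ground, the output series arm Z2 runs from the junction to ground; the shunt arm Z3 also runs from the junction to ground. They appear in parallel: Z3 || Z2 = 21.74 + j1.11 Ω.
Step 4 — Series with input arm Z1: Z_in = Z1 + (Z3 || Z2) = 1722 + j1.11 Ω = 1722∠0.0° Ω.
Step 5 — Power factor: PF = cos(φ) = Re(Z)/|Z| = 1722/1722 = 1.
Step 6 — Type: Im(Z) = 1.11 ⇒ lagging (phase φ = 0.0°).

PF = 1 (lagging, φ = 0.0°)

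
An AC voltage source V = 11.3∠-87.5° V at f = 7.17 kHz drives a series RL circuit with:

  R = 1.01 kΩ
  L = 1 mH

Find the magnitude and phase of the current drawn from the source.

Step 1 — Angular frequency: ω = 2π·f = 2π·7170 = 4.505e+04 rad/s.
Step 2 — Component impedances:
  R: Z = R = 1010 Ω
  L: Z = jωL = j·4.505e+04·0.001 = 0 + j45.05 Ω
Step 3 — Series combination: Z_total = R + L = 1010 + j45.05 Ω = 1011∠2.6° Ω.
Step 4 — Source phasor: V = 11.3∠-87.5° V = 0.4929 - j11.29 V.
Step 5 — Ohm's law: I = V / Z_total = (0.4929 - j11.29) / (1010 + j45.05) = -1.052e-05 - j0.01118 A.
Step 6 — Convert to polar: |I| = 0.01118 A, ∠I = -90.1°.

I = 0.01118∠-90.1° A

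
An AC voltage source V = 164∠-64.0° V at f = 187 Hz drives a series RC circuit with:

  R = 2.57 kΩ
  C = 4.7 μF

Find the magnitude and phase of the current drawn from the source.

Step 1 — Angular frequency: ω = 2π·f = 2π·187 = 1175 rad/s.
Step 2 — Component impedances:
  R: Z = R = 2570 Ω
  C: Z = 1/(jωC) = -j/(ω·C) = 0 - j181.1 Ω
Step 3 — Series combination: Z_total = R + C = 2570 - j181.1 Ω = 2576∠-4.0° Ω.
Step 4 — Source phasor: V = 164∠-64.0° V = 71.89 - j147.4 V.
Step 5 — Ohm's law: I = V / Z_total = (71.89 - j147.4) / (2570 - j181.1) = 0.03186 - j0.05511 A.
Step 6 — Convert to polar: |I| = 0.06366 A, ∠I = -60.0°.

I = 0.06366∠-60.0° A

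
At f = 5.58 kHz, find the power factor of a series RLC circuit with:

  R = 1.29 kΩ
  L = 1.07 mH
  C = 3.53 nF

Step 1 — Angular frequency: ω = 2π·f = 2π·5580 = 3.506e+04 rad/s.
Step 2 — Component impedances:
  R: Z = R = 1290 Ω
  L: Z = jωL = j·3.506e+04·0.00107 = 0 + j37.51 Ω
  C: Z = 1/(jωC) = -j/(ω·C) = 0 - j8080 Ω
Step 3 — Series combination: Z_total = R + L + C = 1290 - j8042 Ω = 8145∠-80.9° Ω.
Step 4 — Power factor: PF = cos(φ) = Re(Z)/|Z| = 1290/8145 = 0.1584.
Step 5 — Type: Im(Z) = -8042 ⇒ leading (phase φ = -80.9°).

PF = 0.1584 (leading, φ = -80.9°)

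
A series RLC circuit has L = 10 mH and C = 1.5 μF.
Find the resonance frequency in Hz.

Step 1 — Resonance condition Im(Z)=0 gives ω₀ = 1/√(LC).
Step 2 — ω₀ = 1/√(0.01·1.5e-06) = 8165 rad/s.
Step 3 — f₀ = ω₀/(2π) = 1299 Hz.

f₀ = 1299 Hz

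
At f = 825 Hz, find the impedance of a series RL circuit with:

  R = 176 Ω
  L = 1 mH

Step 1 — Angular frequency: ω = 2π·f = 2π·825 = 5184 rad/s.
Step 2 — Component impedances:
  R: Z = R = 176 Ω
  L: Z = jωL = j·5184·0.001 = 0 + j5.184 Ω
Step 3 — Series combination: Z_total = R + L = 176 + j5.184 Ω = 176.1∠1.7° Ω.

Z = 176 + j5.184 Ω = 176.1∠1.7° Ω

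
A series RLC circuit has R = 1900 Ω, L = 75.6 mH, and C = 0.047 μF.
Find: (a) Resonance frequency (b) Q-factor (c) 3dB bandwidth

Step 1 — Resonance: ω₀ = 1/√(LC) = 1/√(0.0756·4.7e-08) = 1.678e+04 rad/s.
Step 2 — f₀ = ω₀/(2π) = 2670 Hz.
Step 3 — Series Q: Q = ω₀L/R = 1.678e+04·0.0756/1900 = 0.6675.
Step 4 — Bandwidth: Δω = ω₀/Q = 2.513e+04 rad/s; BW = Δω/(2π) = 4000 Hz.

(a) f₀ = 2670 Hz  (b) Q = 0.6675  (c) BW = 4000 Hz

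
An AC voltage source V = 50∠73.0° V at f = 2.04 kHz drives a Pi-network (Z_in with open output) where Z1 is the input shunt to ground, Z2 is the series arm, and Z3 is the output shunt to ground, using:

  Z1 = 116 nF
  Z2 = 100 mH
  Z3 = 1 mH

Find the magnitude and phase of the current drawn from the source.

Step 1 — Angular frequency: ω = 2π·f = 2π·2040 = 1.282e+04 rad/s.
Step 2 — Component impedances:
  Z1: Z = 1/(jωC) = -j/(ω·C) = 0 - j672.6 Ω
  Z2: Z = jωL = j·1.282e+04·0.1 = 0 + j1282 Ω
  Z3: Z = jωL = j·1.282e+04·0.001 = 0 + j12.82 Ω
Step 3 — With open output, the series arm Z2 and the output shunt Z3 appear in series to ground: Z2 + Z3 = 0 + j1295 Ω.
Step 4 — Parallel with input shunt Z1: Z_in = Z1 || (Z2 + Z3) = 0 - j1400 Ω = 1400∠-90.0° Ω.
Step 5 — Source phasor: V = 50∠73.0° V = 14.62 + j47.82 V.
Step 6 — Ohm's law: I = V / Z_total = (14.62 + j47.82) / (0 - j1400) = -0.03416 + j0.01044 A.
Step 7 — Convert to polar: |I| = 0.03572 A, ∠I = 163.0°.

I = 0.03572∠163.0° A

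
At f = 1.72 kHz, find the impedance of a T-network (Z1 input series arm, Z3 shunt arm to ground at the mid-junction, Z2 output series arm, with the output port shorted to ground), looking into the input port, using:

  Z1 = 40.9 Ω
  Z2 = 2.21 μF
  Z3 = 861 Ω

Step 1 — Angular frequency: ω = 2π·f = 2π·1720 = 1.081e+04 rad/s.
Step 2 — Component impedances:
  Z1: Z = R = 40.9 Ω
  Z2: Z = 1/(jωC) = -j/(ω·C) = 0 - j41.87 Ω
  Z3: Z = R = 861 Ω
Step 3 — With the output port shorted to ground, the output series arm Z2 runs from the junction to ground; the shunt arm Z3 also runs from the junction to ground. They appear in parallel: Z3 || Z2 = 2.031 - j41.77 Ω.
Step 4 — Series with input arm Z1: Z_in = Z1 + (Z3 || Z2) = 42.93 - j41.77 Ω = 59.9∠-44.2° Ω.

Z = 42.93 - j41.77 Ω = 59.9∠-44.2° Ω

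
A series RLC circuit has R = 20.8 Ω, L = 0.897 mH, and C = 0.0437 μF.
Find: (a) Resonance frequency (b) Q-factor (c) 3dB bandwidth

Step 1 — Resonance: ω₀ = 1/√(LC) = 1/√(0.000897·4.37e-08) = 1.597e+05 rad/s.
Step 2 — f₀ = ω₀/(2π) = 2.542e+04 Hz.
Step 3 — Series Q: Q = ω₀L/R = 1.597e+05·0.000897/20.8 = 6.888.
Step 4 — Bandwidth: Δω = ω₀/Q = 2.319e+04 rad/s; BW = Δω/(2π) = 3691 Hz.

(a) f₀ = 2.542e+04 Hz  (b) Q = 6.888  (c) BW = 3691 Hz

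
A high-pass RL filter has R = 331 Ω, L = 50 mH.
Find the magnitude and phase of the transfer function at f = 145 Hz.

Step 1 — Angular frequency: ω = 2π·145 = 911.1 rad/s.
Step 2 — Transfer function: H(jω) = jωL/(R + jωL).
Step 3 — Numerator jωL = j·45.55; denominator R + jωL = 331 + j45.55.
Step 4 — H = 0.01859 + j0.1351.
Step 5 — Magnitude: |H| = 0.1363 (-17.3 dB); phase: φ = 82.2°.

|H| = 0.1363 (-17.3 dB), φ = 82.2°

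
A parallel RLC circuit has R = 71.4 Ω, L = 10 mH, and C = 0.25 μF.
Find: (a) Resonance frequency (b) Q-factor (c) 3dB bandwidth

Step 1 — Resonance: ω₀ = 1/√(LC) = 1/√(0.01·2.5e-07) = 2e+04 rad/s.
Step 2 — f₀ = ω₀/(2π) = 3183 Hz.
Step 3 — Parallel Q: Q = R/(ω₀L) = 71.4/(2e+04·0.01) = 0.357.
Step 4 — Bandwidth: Δω = ω₀/Q = 5.602e+04 rad/s; BW = Δω/(2π) = 8916 Hz.

(a) f₀ = 3183 Hz  (b) Q = 0.357  (c) BW = 8916 Hz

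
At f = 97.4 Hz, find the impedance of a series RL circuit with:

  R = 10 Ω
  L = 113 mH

Step 1 — Angular frequency: ω = 2π·f = 2π·97.4 = 612 rad/s.
Step 2 — Component impedances:
  R: Z = R = 10 Ω
  L: Z = jωL = j·612·0.113 = 0 + j69.15 Ω
Step 3 — Series combination: Z_total = R + L = 10 + j69.15 Ω = 69.87∠81.8° Ω.

Z = 10 + j69.15 Ω = 69.87∠81.8° Ω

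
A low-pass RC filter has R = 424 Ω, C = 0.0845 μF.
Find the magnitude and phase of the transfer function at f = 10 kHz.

Step 1 — Angular frequency: ω = 2π·1e+04 = 6.283e+04 rad/s.
Step 2 — Transfer function: H(jω) = 1/(1 + jωRC).
Step 3 — Denominator: 1 + jωRC = 1 + j·6.283e+04·424·8.45e-08 = 1 + j2.251.
Step 4 — H = 0.1648 - j0.371.
Step 5 — Magnitude: |H| = 0.406 (-7.8 dB); phase: φ = -66.0°.

|H| = 0.406 (-7.8 dB), φ = -66.0°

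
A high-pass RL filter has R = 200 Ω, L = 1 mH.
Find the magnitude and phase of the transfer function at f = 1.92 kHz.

Step 1 — Angular frequency: ω = 2π·1920 = 1.206e+04 rad/s.
Step 2 — Transfer function: H(jω) = jωL/(R + jωL).
Step 3 — Numerator jωL = j·12.06; denominator R + jωL = 200 + j12.06.
Step 4 — H = 0.003625 + j0.0601.
Step 5 — Magnitude: |H| = 0.06021 (-24.4 dB); phase: φ = 86.5°.

|H| = 0.06021 (-24.4 dB), φ = 86.5°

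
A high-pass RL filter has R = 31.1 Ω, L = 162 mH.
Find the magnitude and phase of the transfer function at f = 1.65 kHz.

Step 1 — Angular frequency: ω = 2π·1650 = 1.037e+04 rad/s.
Step 2 — Transfer function: H(jω) = jωL/(R + jωL).
Step 3 — Numerator jωL = j·1679; denominator R + jωL = 31.1 + j1679.
Step 4 — H = 0.9997 + j0.01851.
Step 5 — Magnitude: |H| = 0.9998 (-0.0 dB); phase: φ = 1.1°.

|H| = 0.9998 (-0.0 dB), φ = 1.1°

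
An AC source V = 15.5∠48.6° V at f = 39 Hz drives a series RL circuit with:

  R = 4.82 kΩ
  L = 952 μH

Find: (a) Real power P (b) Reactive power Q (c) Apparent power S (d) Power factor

Step 1 — Angular frequency: ω = 2π·f = 2π·39 = 245 rad/s.
Step 2 — Component impedances:
  R: Z = R = 4820 Ω
  L: Z = jωL = j·245·0.000952 = 0 + j0.2333 Ω
Step 3 — Series combination: Z_total = R + L = 4820 + j0.2333 Ω = 4820∠0.0° Ω.
Step 4 — Source phasor: V = 15.5∠48.6° V = 10.25 + j11.63 V.
Step 5 — Current: I = V / Z = 0.002127 + j0.002412 A = 0.003216∠48.6° A.
Step 6 — Complex power: S = V·I* = 0.04984 + j2.412e-06 VA.
Step 7 — Real power: P = Re(S) = 0.04984 W.
Step 8 — Reactive power: Q = Im(S) = 2.412e-06 VAR.
Step 9 — Apparent power: |S| = 0.04984 VA.
Step 10 — Power factor: PF = P/|S| = 1 (lagging).

(a) P = 0.04984 W  (b) Q = 2.412e-06 VAR  (c) S = 0.04984 VA  (d) PF = 1 (lagging)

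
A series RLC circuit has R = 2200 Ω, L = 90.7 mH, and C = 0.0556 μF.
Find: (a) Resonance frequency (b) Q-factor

Step 1 — Resonance condition Im(Z)=0 gives ω₀ = 1/√(LC).
Step 2 — ω₀ = 1/√(0.0907·5.56e-08) = 1.408e+04 rad/s.
Step 3 — f₀ = ω₀/(2π) = 2241 Hz.
Step 4 — Series Q: Q = ω₀L/R = 1.408e+04·0.0907/2200 = 0.5806.

(a) f₀ = 2241 Hz  (b) Q = 0.5806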